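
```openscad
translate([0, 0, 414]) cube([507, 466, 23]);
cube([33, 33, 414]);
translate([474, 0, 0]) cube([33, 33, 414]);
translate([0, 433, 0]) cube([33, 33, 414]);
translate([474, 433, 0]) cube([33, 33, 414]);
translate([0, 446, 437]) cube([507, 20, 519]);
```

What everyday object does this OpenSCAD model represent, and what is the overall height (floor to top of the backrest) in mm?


A chair. The overall height is 956 mm.

A slab on four corner posts with a tall panel at the back — a chair. The seat slab sits at z = 414 with thickness 23, and the 519 mm backrest starts at the seat top, so the overall height is 414 + 23 + 519 = 956 mm.


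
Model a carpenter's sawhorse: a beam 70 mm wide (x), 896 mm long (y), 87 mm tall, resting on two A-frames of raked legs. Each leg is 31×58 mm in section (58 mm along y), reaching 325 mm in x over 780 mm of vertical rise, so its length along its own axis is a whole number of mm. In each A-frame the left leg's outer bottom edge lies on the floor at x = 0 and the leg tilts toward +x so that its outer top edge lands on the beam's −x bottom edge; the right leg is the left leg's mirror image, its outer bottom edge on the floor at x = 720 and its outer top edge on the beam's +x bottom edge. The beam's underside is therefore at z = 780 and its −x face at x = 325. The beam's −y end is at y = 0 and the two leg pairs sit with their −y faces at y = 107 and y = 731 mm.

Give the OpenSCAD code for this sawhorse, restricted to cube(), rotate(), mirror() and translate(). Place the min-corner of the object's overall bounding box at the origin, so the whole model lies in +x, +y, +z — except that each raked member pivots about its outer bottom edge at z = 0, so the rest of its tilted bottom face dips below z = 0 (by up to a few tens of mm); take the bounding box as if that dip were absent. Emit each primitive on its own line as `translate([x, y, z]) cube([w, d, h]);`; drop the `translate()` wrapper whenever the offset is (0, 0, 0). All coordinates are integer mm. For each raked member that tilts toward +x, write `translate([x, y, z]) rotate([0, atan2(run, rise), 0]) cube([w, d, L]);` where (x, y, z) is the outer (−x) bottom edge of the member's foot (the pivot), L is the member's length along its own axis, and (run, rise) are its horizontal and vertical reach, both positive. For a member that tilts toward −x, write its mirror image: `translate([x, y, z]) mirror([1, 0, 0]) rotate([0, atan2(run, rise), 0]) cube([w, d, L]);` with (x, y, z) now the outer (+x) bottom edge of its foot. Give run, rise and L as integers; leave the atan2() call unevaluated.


translate([325, 0, 780]) cube([70, 896, 87]);
translate([0, 107, 0]) rotate([0, atan2(325, 780), 0]) cube([31, 58, 845]);
translate([720, 107, 0]) mirror([1, 0, 0]) rotate([0, atan2(325, 780), 0]) cube([31, 58, 845]);
translate([0, 731, 0]) rotate([0, atan2(325, 780), 0]) cube([31, 58, 845]);
translate([720, 731, 0]) mirror([1, 0, 0]) rotate([0, atan2(325, 780), 0]) cube([31, 58, 845]);


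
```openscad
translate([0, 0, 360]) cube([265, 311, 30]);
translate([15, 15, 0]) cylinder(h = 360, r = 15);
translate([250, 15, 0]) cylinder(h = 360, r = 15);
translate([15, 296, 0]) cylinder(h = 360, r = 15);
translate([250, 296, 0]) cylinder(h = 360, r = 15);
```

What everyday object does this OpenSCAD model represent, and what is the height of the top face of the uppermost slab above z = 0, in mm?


A stool. The seat height is 390 mm.

A 265×311×30 slab at z = 360 on four corner cylinders — a stool. The seat top is 360 + 30 = 390 mm.


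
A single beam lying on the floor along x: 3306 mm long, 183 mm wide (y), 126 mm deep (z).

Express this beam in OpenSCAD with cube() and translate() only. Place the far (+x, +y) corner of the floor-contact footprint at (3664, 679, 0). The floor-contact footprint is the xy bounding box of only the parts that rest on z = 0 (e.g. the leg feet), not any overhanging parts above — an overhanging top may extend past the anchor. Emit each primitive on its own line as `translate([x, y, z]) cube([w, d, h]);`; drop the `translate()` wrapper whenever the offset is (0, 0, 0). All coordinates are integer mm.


translate([358, 496, 0]) cube([3306, 183, 126]);


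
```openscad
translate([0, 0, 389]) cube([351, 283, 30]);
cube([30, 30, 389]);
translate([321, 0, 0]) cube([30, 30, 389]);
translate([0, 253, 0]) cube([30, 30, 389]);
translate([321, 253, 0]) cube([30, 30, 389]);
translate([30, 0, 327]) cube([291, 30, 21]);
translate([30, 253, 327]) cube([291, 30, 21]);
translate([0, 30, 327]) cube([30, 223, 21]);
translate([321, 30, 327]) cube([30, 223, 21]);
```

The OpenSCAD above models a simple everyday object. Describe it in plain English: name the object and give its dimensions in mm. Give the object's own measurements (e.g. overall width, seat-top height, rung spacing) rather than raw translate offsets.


A four-legged stool. The seat is a 351×283×30 mm slab whose top surface is at z = 419 mm; four square legs, each 30×30 mm in cross-section, run from the floor (z = 0) to the underside of the seat, each flush with a corner of the seat. Four stretchers, 30 mm wide and 21 mm tall, connect adjacent legs with their undersides at z = 327 mm, each running between the inner faces of the legs it joins and aligned with the legs' outer faces on the other axis.


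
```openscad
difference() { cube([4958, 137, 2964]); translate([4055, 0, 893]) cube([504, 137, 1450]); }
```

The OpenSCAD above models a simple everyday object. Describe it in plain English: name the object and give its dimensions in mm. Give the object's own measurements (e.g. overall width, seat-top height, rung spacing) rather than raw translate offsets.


A wall 4958 mm long (x), 137 mm thick (y), 2964 mm tall, with a rectangular window opening cut through it. The opening is 504 mm wide and 1450 mm tall; its sill is at z = 893 mm and its near (−x) edge is 4055 mm from the wall's −x end. The opening passes through the full wall thickness.


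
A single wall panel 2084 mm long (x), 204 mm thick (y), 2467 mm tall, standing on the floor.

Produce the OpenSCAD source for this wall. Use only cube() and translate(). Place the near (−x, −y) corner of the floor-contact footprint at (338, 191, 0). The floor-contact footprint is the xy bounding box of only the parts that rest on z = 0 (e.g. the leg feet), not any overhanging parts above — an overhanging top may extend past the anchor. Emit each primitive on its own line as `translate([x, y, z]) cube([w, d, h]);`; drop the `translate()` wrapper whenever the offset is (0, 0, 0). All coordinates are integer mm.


translate([338, 191, 0]) cube([2084, 204, 2467]);


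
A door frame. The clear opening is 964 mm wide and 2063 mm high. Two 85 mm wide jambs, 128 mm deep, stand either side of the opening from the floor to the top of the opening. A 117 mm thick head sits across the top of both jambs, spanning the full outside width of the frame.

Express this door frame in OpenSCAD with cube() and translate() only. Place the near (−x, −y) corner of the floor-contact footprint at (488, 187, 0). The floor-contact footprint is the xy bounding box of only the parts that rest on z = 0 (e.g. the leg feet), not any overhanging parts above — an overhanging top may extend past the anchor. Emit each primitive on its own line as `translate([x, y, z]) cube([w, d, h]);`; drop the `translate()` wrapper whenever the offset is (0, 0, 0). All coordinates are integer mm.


translate([488, 187, 0]) cube([85, 128, 2063]);
translate([1537, 187, 0]) cube([85, 128, 2063]);
translate([488, 187, 2063]) cube([1134, 128, 117]);


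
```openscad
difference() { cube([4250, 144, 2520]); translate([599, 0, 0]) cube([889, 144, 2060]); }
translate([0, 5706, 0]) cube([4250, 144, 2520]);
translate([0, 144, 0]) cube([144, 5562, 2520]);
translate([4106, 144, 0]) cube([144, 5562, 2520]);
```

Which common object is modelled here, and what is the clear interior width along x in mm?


A single room. The interior width is 3962 mm.

Four walls enclosing a rectangle with a door in the front wall — a room. Outside width 4250 minus two 144 mm walls gives 3962 mm.


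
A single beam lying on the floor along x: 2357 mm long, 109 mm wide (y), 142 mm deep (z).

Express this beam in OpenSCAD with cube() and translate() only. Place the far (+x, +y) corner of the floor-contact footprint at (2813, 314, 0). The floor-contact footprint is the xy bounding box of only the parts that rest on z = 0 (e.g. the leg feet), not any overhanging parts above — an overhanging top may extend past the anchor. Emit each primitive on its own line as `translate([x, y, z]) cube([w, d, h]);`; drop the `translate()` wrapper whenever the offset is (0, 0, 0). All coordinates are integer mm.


translate([456, 205, 0]) cube([2357, 109, 142]);


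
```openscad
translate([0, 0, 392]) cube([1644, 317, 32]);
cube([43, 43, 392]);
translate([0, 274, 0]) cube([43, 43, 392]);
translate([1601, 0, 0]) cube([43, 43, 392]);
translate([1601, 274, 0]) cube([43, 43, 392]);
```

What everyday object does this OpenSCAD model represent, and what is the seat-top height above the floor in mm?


A bench. The seat-top height is 424 mm.

A long slab on four corner posts — a bench. The slab sits at z = 392 with thickness 32, so the top is 392 + 32 = 424 mm.


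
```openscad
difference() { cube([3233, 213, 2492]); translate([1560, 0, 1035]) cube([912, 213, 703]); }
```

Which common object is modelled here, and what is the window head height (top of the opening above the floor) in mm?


A wall with a window opening. The window head height is 1738 mm.

A wall with a rectangular opening subtracted — a window. Sill at z = 1035, opening 703 mm tall, so the head is at 1035 + 703 = 1738 mm.


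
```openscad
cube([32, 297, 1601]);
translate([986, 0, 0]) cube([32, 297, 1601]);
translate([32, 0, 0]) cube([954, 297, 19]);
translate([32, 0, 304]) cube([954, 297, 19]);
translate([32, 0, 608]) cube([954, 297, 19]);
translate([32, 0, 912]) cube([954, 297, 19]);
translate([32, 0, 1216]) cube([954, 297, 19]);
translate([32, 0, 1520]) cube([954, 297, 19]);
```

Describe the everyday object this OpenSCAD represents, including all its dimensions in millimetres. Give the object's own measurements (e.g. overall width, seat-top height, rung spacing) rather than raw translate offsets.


An open bookshelf. Two side panels, each 32 mm thick, 297 mm deep and 1601 mm tall, stand 1018 mm apart (outside-to-outside). Between them sit 6 shelves, each 19 mm thick and 297 mm deep, spanning the full gap between the sides. The bottom shelf rests on the floor (its underside at z = 0) and the clear gap between one shelf's top and the next shelf's underside is 285 mm.


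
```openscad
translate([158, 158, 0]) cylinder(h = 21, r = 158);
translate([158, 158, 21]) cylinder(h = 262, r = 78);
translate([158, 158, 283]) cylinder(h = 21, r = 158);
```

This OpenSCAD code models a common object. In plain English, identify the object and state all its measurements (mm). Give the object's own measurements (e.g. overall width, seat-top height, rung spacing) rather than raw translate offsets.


A spool: two coaxial disc flanges of radius 158 mm and thickness 21 mm, joined by a core cylinder of radius 78 mm and height 262 mm. The lower flange rests on z = 0 and the three cylinders share a vertical axis.


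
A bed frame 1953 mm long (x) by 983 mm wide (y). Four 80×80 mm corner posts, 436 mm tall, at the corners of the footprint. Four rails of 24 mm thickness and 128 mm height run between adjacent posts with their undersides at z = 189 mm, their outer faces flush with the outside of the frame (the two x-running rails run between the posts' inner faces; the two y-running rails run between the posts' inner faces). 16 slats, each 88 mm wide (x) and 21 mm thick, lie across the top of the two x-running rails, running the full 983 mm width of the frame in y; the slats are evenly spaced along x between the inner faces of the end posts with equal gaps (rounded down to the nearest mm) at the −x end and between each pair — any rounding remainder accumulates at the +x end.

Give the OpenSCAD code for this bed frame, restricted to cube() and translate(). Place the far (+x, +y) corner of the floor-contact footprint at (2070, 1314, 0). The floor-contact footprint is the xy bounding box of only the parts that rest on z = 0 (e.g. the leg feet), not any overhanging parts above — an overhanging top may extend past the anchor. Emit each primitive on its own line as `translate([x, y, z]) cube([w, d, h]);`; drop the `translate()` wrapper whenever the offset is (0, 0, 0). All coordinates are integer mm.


translate([117, 331, 0]) cube([80, 80, 436]);
translate([117, 1234, 0]) cube([80, 80, 436]);
translate([1990, 331, 0]) cube([80, 80, 436]);
translate([1990, 1234, 0]) cube([80, 80, 436]);
translate([197, 331, 189]) cube([1793, 24, 128]);
translate([197, 1290, 189]) cube([1793, 24, 128]);
translate([117, 411, 189]) cube([24, 823, 128]);
translate([2046, 411, 189]) cube([24, 823, 128]);
translate([219, 331, 317]) cube([88, 983, 21]);
translate([329, 331, 317]) cube([88, 983, 21]);
translate([439, 331, 317]) cube([88, 983, 21]);
translate([549, 331, 317]) cube([88, 983, 21]);
translate([659, 331, 317]) cube([88, 983, 21]);
translate([769, 331, 317]) cube([88, 983, 21]);
translate([879, 331, 317]) cube([88, 983, 21]);
translate([989, 331, 317]) cube([88, 983, 21]);
translate([1099, 331, 317]) cube([88, 983, 21]);
translate([1209, 331, 317]) cube([88, 983, 21]);
translate([1319, 331, 317]) cube([88, 983, 21]);
translate([1429, 331, 317]) cube([88, 983, 21]);
translate([1539, 331, 317]) cube([88, 983, 21]);
translate([1649, 331, 317]) cube([88, 983, 21]);
translate([1759, 331, 317]) cube([88, 983, 21]);
translate([1869, 331, 317]) cube([88, 983, 21]);


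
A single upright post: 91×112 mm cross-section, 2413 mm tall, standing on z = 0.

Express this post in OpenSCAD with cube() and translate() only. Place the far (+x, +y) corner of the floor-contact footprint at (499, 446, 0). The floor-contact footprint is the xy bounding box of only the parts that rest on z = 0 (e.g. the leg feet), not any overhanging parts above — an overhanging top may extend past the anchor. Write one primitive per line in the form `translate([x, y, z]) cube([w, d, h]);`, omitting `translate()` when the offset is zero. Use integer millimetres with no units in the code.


translate([408, 334, 0]) cube([91, 112, 2413]);


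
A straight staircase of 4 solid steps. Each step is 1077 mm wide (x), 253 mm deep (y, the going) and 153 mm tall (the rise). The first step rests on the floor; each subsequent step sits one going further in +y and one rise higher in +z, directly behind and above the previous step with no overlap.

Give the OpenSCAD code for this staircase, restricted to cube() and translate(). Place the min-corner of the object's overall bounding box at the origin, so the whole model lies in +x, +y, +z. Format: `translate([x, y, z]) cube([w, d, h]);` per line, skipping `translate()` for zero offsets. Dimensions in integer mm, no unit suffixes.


cube([1077, 253, 153]);
translate([0, 253, 153]) cube([1077, 253, 153]);
translate([0, 506, 306]) cube([1077, 253, 153]);
translate([0, 759, 459]) cube([1077, 253, 153]);


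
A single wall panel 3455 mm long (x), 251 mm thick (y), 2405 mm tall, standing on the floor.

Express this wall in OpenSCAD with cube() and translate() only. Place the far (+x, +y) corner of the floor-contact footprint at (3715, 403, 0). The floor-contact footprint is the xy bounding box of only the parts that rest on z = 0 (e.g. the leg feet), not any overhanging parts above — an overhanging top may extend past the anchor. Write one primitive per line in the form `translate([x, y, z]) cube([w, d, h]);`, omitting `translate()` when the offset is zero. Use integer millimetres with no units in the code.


translate([260, 152, 0]) cube([3455, 251, 2405]);


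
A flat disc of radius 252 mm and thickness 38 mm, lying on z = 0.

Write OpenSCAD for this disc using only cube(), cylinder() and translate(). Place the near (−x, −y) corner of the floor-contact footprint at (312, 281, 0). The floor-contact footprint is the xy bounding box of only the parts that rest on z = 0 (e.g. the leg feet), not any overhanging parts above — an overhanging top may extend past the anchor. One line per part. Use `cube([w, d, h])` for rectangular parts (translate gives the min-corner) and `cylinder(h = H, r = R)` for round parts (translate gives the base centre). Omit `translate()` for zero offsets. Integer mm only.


translate([564, 533, 0]) cylinder(h = 38, r = 252);


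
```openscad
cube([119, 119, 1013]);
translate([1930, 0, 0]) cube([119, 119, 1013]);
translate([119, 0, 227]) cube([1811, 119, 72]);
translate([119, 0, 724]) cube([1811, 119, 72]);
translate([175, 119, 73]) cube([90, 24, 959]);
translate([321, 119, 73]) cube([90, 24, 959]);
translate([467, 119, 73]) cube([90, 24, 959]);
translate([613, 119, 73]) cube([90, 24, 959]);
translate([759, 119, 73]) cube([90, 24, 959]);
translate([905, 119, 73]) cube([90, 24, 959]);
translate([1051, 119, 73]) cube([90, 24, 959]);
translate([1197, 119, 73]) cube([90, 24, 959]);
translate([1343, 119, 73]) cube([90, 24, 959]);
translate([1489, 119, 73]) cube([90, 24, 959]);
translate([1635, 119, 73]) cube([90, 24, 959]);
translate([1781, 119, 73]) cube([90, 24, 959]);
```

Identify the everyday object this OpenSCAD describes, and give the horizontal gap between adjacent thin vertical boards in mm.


A fence section. The picket gap is 56 mm.

Two posts, two rails, 12 pickets — a fence section. Span 1811 mm holds 12 pickets of 90 mm with 13 equal gaps: ⌊(1811 − 12·90) / 13⌋ = 56 mm.


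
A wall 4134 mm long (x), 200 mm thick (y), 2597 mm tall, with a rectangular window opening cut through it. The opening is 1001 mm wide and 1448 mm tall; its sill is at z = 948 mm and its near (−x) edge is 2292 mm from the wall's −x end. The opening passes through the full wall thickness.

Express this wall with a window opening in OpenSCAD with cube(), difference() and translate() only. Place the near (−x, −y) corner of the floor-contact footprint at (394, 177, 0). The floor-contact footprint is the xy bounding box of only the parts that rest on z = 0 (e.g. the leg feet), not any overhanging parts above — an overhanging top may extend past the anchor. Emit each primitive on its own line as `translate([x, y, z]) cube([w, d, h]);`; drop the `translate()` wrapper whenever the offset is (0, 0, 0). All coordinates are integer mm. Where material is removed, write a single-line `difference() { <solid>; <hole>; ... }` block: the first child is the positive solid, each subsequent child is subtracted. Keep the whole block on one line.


difference() { translate([394, 177, 0]) cube([4134, 200, 2597]); translate([2686, 177, 948]) cube([1001, 200, 1448]); }


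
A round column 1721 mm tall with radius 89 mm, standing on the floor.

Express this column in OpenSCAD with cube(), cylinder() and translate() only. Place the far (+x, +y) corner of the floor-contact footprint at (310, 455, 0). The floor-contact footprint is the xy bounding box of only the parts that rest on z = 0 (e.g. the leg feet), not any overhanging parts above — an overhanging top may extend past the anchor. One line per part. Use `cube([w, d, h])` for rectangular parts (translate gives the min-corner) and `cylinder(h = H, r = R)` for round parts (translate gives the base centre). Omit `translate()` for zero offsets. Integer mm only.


translate([221, 366, 0]) cylinder(h = 1721, r = 89);


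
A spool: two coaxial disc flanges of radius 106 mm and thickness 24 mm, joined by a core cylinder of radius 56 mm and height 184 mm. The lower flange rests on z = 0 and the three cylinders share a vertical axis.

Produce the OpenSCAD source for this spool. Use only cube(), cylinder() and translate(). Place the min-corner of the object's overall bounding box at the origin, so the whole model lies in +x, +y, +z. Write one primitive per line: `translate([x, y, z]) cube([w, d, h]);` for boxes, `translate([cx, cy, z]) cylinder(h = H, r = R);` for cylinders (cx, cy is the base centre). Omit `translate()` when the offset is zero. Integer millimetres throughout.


translate([106, 106, 0]) cylinder(h = 24, r = 106);
translate([106, 106, 24]) cylinder(h = 184, r = 56);
translate([106, 106, 208]) cylinder(h = 24, r = 106);


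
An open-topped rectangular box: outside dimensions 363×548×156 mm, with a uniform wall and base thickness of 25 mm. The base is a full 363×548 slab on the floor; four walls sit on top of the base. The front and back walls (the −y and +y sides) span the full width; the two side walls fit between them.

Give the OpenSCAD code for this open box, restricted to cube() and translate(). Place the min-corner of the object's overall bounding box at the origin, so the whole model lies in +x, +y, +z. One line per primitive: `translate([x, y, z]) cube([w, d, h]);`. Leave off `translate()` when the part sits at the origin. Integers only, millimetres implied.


cube([363, 548, 25]);
translate([0, 0, 25]) cube([363, 25, 131]);
translate([0, 523, 25]) cube([363, 25, 131]);
translate([0, 25, 25]) cube([25, 498, 131]);
translate([338, 25, 25]) cube([25, 498, 131]);


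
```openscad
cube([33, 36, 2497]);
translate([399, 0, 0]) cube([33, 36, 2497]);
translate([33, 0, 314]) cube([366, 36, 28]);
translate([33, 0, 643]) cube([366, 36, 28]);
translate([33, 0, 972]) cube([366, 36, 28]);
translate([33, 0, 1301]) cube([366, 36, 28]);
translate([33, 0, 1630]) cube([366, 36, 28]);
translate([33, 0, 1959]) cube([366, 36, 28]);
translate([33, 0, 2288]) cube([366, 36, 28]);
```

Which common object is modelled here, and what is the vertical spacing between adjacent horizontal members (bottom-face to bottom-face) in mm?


A ladder. The rung spacing is 329 mm.

Two tall 33×36 posts with 7 short bars between them — a ladder. Adjacent rungs sit at z = 314 and z = 643, so the spacing is 643 − 314 = 329 mm.


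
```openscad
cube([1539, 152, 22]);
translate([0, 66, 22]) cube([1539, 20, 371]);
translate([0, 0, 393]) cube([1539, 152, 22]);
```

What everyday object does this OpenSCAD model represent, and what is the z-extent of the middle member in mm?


An I-beam. The web height is 371 mm.

Two wide flanges with a thin centred web — an I-beam. Overall 415 mm minus two 22 mm flanges gives a web of 415 − 2·22 = 371 mm.


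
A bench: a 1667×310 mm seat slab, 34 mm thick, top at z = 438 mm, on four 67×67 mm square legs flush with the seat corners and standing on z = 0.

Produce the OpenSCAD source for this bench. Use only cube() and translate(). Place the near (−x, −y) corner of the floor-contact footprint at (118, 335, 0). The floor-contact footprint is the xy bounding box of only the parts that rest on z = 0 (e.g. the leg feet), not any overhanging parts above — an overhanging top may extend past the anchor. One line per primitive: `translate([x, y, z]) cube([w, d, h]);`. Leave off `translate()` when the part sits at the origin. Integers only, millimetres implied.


// leg_h = 438 − 34 = 404
translate([118, 335, 404]) cube([1667, 310, 34]);
translate([118, 335, 0]) cube([67, 67, 404]);
translate([118, 578, 0]) cube([67, 67, 404]);
translate([1718, 335, 0]) cube([67, 67, 404]);
translate([1718, 578, 0]) cube([67, 67, 404]);


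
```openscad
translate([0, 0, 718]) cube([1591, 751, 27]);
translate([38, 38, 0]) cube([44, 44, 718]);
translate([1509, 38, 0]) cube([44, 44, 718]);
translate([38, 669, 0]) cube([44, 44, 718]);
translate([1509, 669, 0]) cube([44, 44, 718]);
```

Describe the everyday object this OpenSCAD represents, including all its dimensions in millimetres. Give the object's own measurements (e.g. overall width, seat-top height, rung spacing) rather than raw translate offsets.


A rectangular dining table. The top is 1591×751×27 mm with its upper surface at z = 745 mm. It stands on four 44×44 mm square legs, each inset 38 mm from the nearest pair of top edges, running from the floor to the underside of the top.


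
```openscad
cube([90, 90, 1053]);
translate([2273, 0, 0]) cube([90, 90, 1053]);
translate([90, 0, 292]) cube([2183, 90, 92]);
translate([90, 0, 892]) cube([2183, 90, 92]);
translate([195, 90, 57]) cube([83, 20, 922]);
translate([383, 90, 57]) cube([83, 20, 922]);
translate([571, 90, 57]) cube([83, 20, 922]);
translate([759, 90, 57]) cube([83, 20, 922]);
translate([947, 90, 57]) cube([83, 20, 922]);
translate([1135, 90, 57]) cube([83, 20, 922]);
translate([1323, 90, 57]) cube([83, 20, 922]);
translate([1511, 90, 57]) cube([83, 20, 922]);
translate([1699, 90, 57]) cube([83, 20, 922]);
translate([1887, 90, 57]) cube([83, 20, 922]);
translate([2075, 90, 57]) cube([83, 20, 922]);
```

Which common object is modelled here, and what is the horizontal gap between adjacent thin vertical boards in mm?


A fence section. The picket gap is 105 mm.

Two posts, two rails, 11 pickets — a fence section. Span 2183 mm holds 11 pickets of 83 mm with 12 equal gaps: ⌊(2183 − 11·83) / 12⌋ = 105 mm.


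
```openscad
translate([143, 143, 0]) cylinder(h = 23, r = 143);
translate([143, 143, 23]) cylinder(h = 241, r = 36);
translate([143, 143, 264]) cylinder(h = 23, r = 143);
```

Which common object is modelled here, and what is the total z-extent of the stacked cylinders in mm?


A spool. The overall height is 287 mm.

Three coaxial cylinders, large–small–large — a spool. Two 23 mm flanges and a 241 mm core give 23 + 241 + 23 = 287 mm.


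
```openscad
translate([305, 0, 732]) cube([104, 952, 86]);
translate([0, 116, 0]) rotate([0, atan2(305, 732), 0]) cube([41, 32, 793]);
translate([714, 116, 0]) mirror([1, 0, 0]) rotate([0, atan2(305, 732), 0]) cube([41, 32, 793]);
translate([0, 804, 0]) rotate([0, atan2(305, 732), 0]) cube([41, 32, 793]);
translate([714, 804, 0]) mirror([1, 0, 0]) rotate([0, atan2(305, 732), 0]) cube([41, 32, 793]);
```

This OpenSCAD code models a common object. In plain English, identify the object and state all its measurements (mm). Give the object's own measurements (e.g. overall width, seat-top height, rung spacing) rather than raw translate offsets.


A sawhorse. A 104×952×86 mm beam (x, y, z) sits on two A-frame leg pairs. Each pair is two raked legs of 41×32 mm section (32 mm along y) splaying symmetrically in x. Each leg rises 732 mm vertically over 305 mm of horizontal reach and is 793 mm long along its own axis. Every leg's outer bottom edge rests on the floor and its outer top edge meets a bottom edge of the beam — the left legs (tilting toward +x) meet the beam's −x bottom edge, the right legs (their mirror images, tilting toward −x) meet its +x bottom edge — so the leg tops tuck under the beam, the beam's underside is 732 mm above the floor, and the feet are 714 mm apart outside-to-outside with the beam centred between them. The two leg pairs are set in 116 mm from either end of the beam.


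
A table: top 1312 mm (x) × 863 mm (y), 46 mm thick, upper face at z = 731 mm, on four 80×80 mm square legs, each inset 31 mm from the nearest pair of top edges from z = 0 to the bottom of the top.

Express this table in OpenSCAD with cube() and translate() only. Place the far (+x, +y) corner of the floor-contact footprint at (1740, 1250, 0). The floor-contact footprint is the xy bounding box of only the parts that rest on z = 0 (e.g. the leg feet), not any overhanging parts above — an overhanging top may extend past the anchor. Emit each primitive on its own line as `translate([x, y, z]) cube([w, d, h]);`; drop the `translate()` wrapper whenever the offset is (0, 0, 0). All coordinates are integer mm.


translate([459, 418, 685]) cube([1312, 863, 46]);
translate([490, 449, 0]) cube([80, 80, 685]);
translate([1660, 449, 0]) cube([80, 80, 685]);
translate([490, 1170, 0]) cube([80, 80, 685]);
translate([1660, 1170, 0]) cube([80, 80, 685]);


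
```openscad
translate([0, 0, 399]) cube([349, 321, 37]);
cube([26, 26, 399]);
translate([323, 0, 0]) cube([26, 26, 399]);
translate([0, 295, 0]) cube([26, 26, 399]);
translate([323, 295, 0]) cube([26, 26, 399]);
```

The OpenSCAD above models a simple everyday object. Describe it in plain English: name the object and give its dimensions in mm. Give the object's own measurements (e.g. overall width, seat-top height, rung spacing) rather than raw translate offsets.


A four-legged stool. The seat is a 349×321×37 mm slab whose top surface is at z = 436 mm; four square legs, each 26×26 mm in cross-section, run from the floor (z = 0) to the underside of the seat, each flush with a corner of the seat.


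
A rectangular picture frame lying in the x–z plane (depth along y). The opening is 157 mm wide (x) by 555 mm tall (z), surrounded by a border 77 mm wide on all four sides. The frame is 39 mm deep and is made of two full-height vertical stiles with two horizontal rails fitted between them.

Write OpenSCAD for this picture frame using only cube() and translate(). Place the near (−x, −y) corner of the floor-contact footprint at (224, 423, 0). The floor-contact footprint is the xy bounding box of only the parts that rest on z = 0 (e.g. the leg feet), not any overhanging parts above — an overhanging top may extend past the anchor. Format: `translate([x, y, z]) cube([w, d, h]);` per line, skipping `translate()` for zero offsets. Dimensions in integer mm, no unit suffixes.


translate([224, 423, 0]) cube([77, 39, 709]);
translate([458, 423, 0]) cube([77, 39, 709]);
translate([301, 423, 0]) cube([157, 39, 77]);
translate([301, 423, 632]) cube([157, 39, 77]);


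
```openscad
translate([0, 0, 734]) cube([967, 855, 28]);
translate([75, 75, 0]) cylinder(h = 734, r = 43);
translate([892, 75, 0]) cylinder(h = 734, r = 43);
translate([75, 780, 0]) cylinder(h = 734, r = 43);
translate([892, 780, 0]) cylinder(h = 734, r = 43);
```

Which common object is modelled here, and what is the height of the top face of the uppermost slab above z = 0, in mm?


A table. The table height is 762 mm.

A 967×855×28 slab sits at z = 734 on four Ø86 mm round legs — a table. The top surface is at 734 + 28 = 762 mm.


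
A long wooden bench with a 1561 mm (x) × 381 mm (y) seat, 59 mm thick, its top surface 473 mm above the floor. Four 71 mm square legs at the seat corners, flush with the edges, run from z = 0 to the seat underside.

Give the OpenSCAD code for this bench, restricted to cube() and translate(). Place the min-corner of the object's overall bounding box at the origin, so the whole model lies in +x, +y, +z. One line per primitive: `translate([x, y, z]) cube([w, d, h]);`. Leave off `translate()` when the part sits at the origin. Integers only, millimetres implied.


translate([0, 0, 414]) cube([1561, 381, 59]);
cube([71, 71, 414]);
translate([0, 310, 0]) cube([71, 71, 414]);
translate([1490, 0, 0]) cube([71, 71, 414]);
translate([1490, 310, 0]) cube([71, 71, 414]);


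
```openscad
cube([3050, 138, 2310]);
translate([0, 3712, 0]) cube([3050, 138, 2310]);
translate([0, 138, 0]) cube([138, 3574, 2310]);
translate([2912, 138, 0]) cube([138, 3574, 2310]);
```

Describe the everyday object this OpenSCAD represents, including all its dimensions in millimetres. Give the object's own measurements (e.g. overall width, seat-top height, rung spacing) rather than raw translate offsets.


The wall frame of a small rectangular building: four walls, each 2310 mm tall and 138 mm thick, enclosing a footprint 3050 mm (x) by 3850 mm (y) outside-to-outside, with no floor or roof. The front and back walls (the −y and +y sides) span the full width; the two side walls fit between them.


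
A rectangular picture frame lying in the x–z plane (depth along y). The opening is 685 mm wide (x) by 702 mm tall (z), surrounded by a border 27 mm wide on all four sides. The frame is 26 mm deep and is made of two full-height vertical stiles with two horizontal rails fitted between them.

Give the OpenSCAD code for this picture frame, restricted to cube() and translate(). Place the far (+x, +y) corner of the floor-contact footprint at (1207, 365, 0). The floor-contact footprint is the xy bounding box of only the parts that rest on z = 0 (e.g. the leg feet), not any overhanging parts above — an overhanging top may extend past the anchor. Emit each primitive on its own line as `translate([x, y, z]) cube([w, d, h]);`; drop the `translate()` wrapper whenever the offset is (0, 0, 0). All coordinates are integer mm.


translate([468, 339, 0]) cube([27, 26, 756]);
translate([1180, 339, 0]) cube([27, 26, 756]);
translate([495, 339, 0]) cube([685, 26, 27]);
translate([495, 339, 729]) cube([685, 26, 27]);


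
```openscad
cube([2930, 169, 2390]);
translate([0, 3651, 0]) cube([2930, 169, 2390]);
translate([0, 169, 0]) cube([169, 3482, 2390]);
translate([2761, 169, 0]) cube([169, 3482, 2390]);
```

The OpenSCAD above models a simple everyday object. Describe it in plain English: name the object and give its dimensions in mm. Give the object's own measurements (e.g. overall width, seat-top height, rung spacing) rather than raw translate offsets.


The wall frame of a small rectangular building: four walls, each 2390 mm tall and 169 mm thick, enclosing a footprint 2930 mm (x) by 3820 mm (y) outside-to-outside, with no floor or roof. The front and back walls (the −y and +y sides) span the full width; the two side walls fit between them.


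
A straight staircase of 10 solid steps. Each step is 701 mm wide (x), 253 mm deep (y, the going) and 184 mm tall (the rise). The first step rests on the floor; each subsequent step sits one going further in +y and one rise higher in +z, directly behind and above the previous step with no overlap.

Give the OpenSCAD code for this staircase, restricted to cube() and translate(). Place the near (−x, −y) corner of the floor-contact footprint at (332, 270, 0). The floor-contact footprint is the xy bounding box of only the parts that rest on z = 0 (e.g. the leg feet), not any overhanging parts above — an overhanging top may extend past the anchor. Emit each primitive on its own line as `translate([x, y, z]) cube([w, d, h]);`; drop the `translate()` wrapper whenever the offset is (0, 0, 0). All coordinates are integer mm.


translate([332, 270, 0]) cube([701, 253, 184]);
translate([332, 523, 184]) cube([701, 253, 184]);
translate([332, 776, 368]) cube([701, 253, 184]);
translate([332, 1029, 552]) cube([701, 253, 184]);
translate([332, 1282, 736]) cube([701, 253, 184]);
translate([332, 1535, 920]) cube([701, 253, 184]);
translate([332, 1788, 1104]) cube([701, 253, 184]);
translate([332, 2041, 1288]) cube([701, 253, 184]);
translate([332, 2294, 1472]) cube([701, 253, 184]);
translate([332, 2547, 1656]) cube([701, 253, 184]);


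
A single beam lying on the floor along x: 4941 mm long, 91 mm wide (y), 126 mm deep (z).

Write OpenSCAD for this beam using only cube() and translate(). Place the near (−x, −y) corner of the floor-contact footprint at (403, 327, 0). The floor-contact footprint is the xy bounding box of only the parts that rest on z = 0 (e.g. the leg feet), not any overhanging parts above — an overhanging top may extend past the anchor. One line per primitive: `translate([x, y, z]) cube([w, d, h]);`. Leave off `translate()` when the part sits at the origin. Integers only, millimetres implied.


translate([403, 327, 0]) cube([4941, 91, 126]);


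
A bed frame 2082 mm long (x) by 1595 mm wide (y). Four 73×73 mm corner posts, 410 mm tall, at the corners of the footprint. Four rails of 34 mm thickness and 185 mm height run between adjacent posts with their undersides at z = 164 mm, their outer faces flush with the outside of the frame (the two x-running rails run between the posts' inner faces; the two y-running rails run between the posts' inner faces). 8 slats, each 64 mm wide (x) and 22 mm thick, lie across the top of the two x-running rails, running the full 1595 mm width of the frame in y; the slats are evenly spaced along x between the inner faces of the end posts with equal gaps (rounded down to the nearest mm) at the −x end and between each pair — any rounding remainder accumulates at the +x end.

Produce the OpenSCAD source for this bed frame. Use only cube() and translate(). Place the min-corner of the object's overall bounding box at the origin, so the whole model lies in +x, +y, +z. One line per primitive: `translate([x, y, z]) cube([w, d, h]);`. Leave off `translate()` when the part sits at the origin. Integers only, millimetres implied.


cube([73, 73, 410]);
translate([0, 1522, 0]) cube([73, 73, 410]);
translate([2009, 0, 0]) cube([73, 73, 410]);
translate([2009, 1522, 0]) cube([73, 73, 410]);
translate([73, 0, 164]) cube([1936, 34, 185]);
translate([73, 1561, 164]) cube([1936, 34, 185]);
translate([0, 73, 164]) cube([34, 1449, 185]);
translate([2048, 73, 164]) cube([34, 1449, 185]);
translate([231, 0, 349]) cube([64, 1595, 22]);
translate([453, 0, 349]) cube([64, 1595, 22]);
translate([675, 0, 349]) cube([64, 1595, 22]);
translate([897, 0, 349]) cube([64, 1595, 22]);
translate([1119, 0, 349]) cube([64, 1595, 22]);
translate([1341, 0, 349]) cube([64, 1595, 22]);
translate([1563, 0, 349]) cube([64, 1595, 22]);
translate([1785, 0, 349]) cube([64, 1595, 22]);


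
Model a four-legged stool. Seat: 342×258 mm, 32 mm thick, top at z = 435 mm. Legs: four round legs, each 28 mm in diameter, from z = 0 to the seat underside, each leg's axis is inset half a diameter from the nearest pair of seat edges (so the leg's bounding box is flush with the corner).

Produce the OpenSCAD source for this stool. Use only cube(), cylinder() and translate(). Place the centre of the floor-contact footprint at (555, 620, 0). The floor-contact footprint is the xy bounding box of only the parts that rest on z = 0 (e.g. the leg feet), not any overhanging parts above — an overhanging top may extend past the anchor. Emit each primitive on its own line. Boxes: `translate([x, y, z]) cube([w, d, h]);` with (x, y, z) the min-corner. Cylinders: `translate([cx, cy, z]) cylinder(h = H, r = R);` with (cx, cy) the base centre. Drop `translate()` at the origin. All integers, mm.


translate([384, 491, 403]) cube([342, 258, 32]);
translate([398, 505, 0]) cylinder(h = 403, r = 14);
translate([712, 505, 0]) cylinder(h = 403, r = 14);
translate([398, 735, 0]) cylinder(h = 403, r = 14);
translate([712, 735, 0]) cylinder(h = 403, r = 14);


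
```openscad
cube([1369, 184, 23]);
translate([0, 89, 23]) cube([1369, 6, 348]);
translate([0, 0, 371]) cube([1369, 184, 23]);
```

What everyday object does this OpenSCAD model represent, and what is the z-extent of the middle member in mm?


An I-beam. The web height is 348 mm.

Two wide flanges with a thin centred web — an I-beam. Overall 394 mm minus two 23 mm flanges gives a web of 394 − 2·23 = 348 mm.


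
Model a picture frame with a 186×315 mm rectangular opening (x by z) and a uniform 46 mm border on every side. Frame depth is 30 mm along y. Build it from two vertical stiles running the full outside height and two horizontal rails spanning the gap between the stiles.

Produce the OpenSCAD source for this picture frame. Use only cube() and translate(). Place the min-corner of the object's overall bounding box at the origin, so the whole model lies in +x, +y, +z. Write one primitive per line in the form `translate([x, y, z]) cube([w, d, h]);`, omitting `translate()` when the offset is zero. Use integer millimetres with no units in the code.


cube([46, 30, 407]);
translate([232, 0, 0]) cube([46, 30, 407]);
translate([46, 0, 0]) cube([186, 30, 46]);
translate([46, 0, 361]) cube([186, 30, 46]);


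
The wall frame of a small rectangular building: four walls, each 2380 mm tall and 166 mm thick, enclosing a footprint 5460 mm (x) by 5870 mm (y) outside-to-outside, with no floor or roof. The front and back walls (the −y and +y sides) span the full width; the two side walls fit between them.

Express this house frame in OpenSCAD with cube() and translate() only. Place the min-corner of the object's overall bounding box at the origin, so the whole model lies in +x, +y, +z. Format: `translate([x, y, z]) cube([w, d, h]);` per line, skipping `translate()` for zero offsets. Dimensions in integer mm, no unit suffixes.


cube([5460, 166, 2380]);
translate([0, 5704, 0]) cube([5460, 166, 2380]);
translate([0, 166, 0]) cube([166, 5538, 2380]);
translate([5294, 166, 0]) cube([166, 5538, 2380]);
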